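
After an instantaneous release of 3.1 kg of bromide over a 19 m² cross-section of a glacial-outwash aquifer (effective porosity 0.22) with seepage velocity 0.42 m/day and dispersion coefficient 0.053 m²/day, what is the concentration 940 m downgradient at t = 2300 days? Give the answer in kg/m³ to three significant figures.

0.00474 kg/m³

For an instantaneous plane source, C(x,t) = M/(n_e·A·√(4πDt)) · exp(−(x−vt)²/(4Dt)), with n_e·A the pore (flow) area.
Plume center vt = 0.42 × 2300 = 966 m, so the well at 940 m is 26 m upgradient of the peak.
√(4πDt) = 39.14 m, giving peak height M/(n_e·A·√(4πDt)) = 3.1/(0.22 × 19 × 39.14) = 0.01895 kg/m³.
(x−vt)²/(4Dt) = (-26)²/(4 × 0.053 × 2300) = 1.386; exp(−1.386) = 0.2501.
C = 0.01895 × 0.2501 = 0.00474 kg/m³.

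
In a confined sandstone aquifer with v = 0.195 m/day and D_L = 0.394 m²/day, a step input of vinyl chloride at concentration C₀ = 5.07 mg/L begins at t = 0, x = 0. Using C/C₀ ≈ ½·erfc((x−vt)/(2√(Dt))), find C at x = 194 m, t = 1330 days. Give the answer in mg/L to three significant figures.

For a continuous step input, C/C₀ ≈ ½·erfc((x−vt)/(2√(Dt))).
vt = 0.195 × 1330 = 259.35 m and 2√(Dt) = 2√(0.394 × 1330) = 45.78 m.
Argument (x−vt)/(2√(Dt)) = (194 − 259.35)/45.78 = -1.427; ½·erfc(-1.427) = 0.9782.
C = 5.07 × 0.9782 = 4.96 mg/L.

4.96 mg/L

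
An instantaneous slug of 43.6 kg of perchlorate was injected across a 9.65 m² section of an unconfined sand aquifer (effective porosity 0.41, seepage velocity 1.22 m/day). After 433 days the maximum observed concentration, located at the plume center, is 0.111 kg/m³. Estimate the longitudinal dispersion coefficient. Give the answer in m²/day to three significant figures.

At the plume center C_max = M/(n_e·A·√(4πDt)), so D = M²/(4πt·(n_e·A·C_max)²).
n_e·A·C_max = 0.41 × 9.65 × 0.111 = 0.4392 kg/m.
D = 43.6²/(4π × 433 × 0.4392²) = 1.81 m²/day.

1.81 m²/day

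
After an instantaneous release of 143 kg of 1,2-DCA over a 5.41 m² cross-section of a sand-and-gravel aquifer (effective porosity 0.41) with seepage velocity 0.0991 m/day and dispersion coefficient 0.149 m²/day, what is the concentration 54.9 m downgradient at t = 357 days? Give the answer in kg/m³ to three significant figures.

For an instantaneous plane source, C(x,t) = M/(n_e·A·√(4πDt)) · exp(−(x−vt)²/(4Dt)), with n_e·A the pore (flow) area.
Plume center vt = 0.0991 × 357 = 35.3787 m, so the well at 54.9 m is 19.5213 m downgradient of the peak.
√(4πDt) = 25.85 m, giving peak height M/(n_e·A·√(4πDt)) = 143/(0.41 × 5.41 × 25.85) = 2.494 kg/m³.
(x−vt)²/(4Dt) = (19.5213)²/(4 × 0.149 × 357) = 1.791; exp(−1.791) = 0.1668.
C = 2.494 × 0.1668 = 0.416 kg/m³.

0.416 kg/m³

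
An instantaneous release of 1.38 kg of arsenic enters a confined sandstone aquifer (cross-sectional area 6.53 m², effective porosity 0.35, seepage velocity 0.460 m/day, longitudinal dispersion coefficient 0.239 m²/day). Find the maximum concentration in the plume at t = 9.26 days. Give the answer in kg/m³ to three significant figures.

The peak of an instantaneous 1D plume sits at x = vt; there the Gaussian factor is 1 and C_max = M/(n_e·A·√(4πDt)), where n_e·A is the pore area the mass is dissolved in.
√(4πDt) = √(4π × 0.239 × 9.26) = 5.274 m, so C_max = 1.38/(0.35 × 6.53 × 5.274) = 0.114 kg/m³.

0.114 kg/m³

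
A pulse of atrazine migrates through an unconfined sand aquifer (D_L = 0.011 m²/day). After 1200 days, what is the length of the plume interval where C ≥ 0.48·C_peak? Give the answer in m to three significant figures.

The plume is Gaussian with σ = √(2Dt) = √(2 × 0.011 × 1200) = 5.138 m.
C/C_peak = exp(−Δx²/(2σ²)) = 0.48 ⇒ Δx = σ·√(−2 ln 0.48) = 5.138 × 1.212 = 6.227 m.
Width = 2Δx = 12.5 m.

12.5 m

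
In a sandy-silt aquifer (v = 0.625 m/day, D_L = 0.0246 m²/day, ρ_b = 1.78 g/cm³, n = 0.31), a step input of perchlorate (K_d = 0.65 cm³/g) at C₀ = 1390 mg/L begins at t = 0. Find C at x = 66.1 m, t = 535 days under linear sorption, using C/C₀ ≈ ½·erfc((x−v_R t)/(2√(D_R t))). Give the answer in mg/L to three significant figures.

1350 mg/L

Retardation factor R = 1 + ρ_b·K_d/n = 1 + 1.78 × 0.65/0.31 = 4.732.
Sorption retards both mechanisms: v_R = v/R = 0.1321 m/day, D_R = D/R = 0.005199 m²/day.
v_R·t = 0.1321 × 535 = 70.6735 m; 2√(D_R t) = 3.336 m; argument = (66.1 − 70.6735)/3.336 = -1.371.
C = C₀ × ½·erfc(-1.371) = 1390 × 0.9737 = 1350 mg/L.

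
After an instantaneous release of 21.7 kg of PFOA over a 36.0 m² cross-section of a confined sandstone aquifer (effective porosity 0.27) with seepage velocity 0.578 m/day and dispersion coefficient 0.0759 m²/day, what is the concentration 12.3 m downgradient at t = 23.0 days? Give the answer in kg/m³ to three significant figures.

0.414 kg/m³

For an instantaneous plane source, C(x,t) = M/(n_e·A·√(4πDt)) · exp(−(x−vt)²/(4Dt)), with n_e·A the pore (flow) area.
Plume center vt = 0.578 × 23.0 = 13.294 m, so the well at 12.3 m is 0.994 m upgradient of the peak.
√(4πDt) = 4.684 m, giving peak height M/(n_e·A·√(4πDt)) = 21.7/(0.27 × 36.0 × 4.684) = 0.4766 kg/m³.
(x−vt)²/(4Dt) = (-0.994)²/(4 × 0.0759 × 23.0) = 0.1415; exp(−0.1415) = 0.8681.
C = 0.4766 × 0.8681 = 0.414 kg/m³.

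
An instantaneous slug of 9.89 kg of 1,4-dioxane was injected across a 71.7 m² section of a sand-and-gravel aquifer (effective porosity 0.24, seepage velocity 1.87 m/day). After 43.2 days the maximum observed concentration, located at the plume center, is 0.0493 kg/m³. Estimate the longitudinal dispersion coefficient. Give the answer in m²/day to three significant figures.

0.250 m²/day

At the plume center C_max = M/(n_e·A·√(4πDt)), so D = M²/(4πt·(n_e·A·C_max)²).
n_e·A·C_max = 0.24 × 71.7 × 0.0493 = 0.8484 kg/m.
D = 9.89²/(4π × 43.2 × 0.8484²) = 0.250 m²/day.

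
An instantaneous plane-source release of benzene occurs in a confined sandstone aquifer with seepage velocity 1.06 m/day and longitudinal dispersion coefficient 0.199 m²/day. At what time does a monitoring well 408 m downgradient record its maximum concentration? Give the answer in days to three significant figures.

For the 1D instantaneous-source solution, setting ∂C/∂t = 0 at fixed x gives v²t² + 2Dt − x² = 0, so t = (√(D² + v²x²) − D)/v².
√(D² + v²x²) = √(0.199² + 1.06² × 408²) = 432.5; v² = 1.1236.
t = (432.5 − 0.199)/1.1236 = 385 days (vs. the pure-advection estimate x/v = 385 d).

385 days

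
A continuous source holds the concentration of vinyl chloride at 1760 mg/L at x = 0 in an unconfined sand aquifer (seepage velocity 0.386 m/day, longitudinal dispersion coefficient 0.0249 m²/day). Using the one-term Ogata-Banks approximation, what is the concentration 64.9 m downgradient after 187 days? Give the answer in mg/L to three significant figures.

1750 mg/L

For a continuous step input, C/C₀ ≈ ½·erfc((x−vt)/(2√(Dt))).
vt = 0.386 × 187 = 72.182 m and 2√(Dt) = 2√(0.0249 × 187) = 4.316 m.
Argument (x−vt)/(2√(Dt)) = (64.9 − 72.182)/4.316 = -1.687; ½·erfc(-1.687) = 0.9915.
C = 1760 × 0.9915 = 1750 mg/L.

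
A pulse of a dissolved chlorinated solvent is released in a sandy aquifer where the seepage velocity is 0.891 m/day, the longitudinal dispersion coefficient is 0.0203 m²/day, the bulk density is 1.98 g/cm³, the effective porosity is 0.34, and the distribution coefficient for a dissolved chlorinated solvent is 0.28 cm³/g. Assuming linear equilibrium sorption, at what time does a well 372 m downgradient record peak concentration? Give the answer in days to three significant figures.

1100 days

Retardation factor R = 1 + ρ_b·K_d/n = 1 + 1.98 × 0.28/0.34 = 2.631.
Sorption retards both mechanisms: v_R = v/R = 0.3387 m/day, D_R = D/R = 0.007716 m²/day.
Peak time from v_R²t² + 2D_R t − x² = 0: t = (√(D_R² + v_R²x²) − D_R)/v_R².
√(D_R² + v_R²x²) = √(0.007716² + 0.3387² × 372²) = 126.0; v_R² = 0.1147.
t = (126.0 − 0.007716)/0.1147 = 1100 days.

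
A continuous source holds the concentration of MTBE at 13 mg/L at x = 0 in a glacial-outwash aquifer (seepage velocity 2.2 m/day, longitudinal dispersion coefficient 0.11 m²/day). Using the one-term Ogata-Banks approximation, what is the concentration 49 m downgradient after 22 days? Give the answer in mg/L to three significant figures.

For a continuous step input, C/C₀ ≈ ½·erfc((x−vt)/(2√(Dt))).
vt = 2.2 × 22 = 48.4 m and 2√(Dt) = 2√(0.11 × 22) = 3.111 m.
Argument (x−vt)/(2√(Dt)) = (49 − 48.4)/3.111 = 0.1929; ½·erfc(0.1929) = 0.3925.
C = 13 × 0.3925 = 5.10 mg/L.

5.10 mg/L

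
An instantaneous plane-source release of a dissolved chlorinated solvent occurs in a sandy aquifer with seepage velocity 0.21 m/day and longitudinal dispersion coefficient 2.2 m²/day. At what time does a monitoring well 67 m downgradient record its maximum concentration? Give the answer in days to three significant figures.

273 days

For the 1D instantaneous-source solution, setting ∂C/∂t = 0 at fixed x gives v²t² + 2Dt − x² = 0, so t = (√(D² + v²x²) − D)/v².
√(D² + v²x²) = √(2.2² + 0.21² × 67²) = 14.24; v² = 0.0441.
t = (14.24 − 2.2)/0.0441 = 273 days (vs. the pure-advection estimate x/v = 319 d).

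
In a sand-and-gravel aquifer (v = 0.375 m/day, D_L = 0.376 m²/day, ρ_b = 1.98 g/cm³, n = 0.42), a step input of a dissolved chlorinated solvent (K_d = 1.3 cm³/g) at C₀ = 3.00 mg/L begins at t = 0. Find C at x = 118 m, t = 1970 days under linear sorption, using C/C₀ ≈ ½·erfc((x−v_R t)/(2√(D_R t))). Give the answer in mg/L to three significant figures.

0.478 mg/L

Retardation factor R = 1 + ρ_b·K_d/n = 1 + 1.98 × 1.3/0.42 = 7.129.
Sorption retards both mechanisms: v_R = v/R = 0.05260 m/day, D_R = D/R = 0.05274 m²/day.
v_R·t = 0.05260 × 1970 = 103.622 m; 2√(D_R t) = 20.39 m; argument = (118 − 103.622)/20.39 = 0.7051.
C = C₀ × ½·erfc(0.7051) = 3.00 × 0.1593 = 0.478 mg/L.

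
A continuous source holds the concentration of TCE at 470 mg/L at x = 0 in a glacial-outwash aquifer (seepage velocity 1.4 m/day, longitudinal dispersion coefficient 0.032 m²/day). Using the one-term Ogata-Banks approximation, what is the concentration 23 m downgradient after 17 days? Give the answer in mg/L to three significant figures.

366 mg/L

For a continuous step input, C/C₀ ≈ ½·erfc((x−vt)/(2√(Dt))).
vt = 1.4 × 17 = 23.8 m and 2√(Dt) = 2√(0.032 × 17) = 1.475 m.
Argument (x−vt)/(2√(Dt)) = (23 − 23.8)/1.475 = -0.5424; ½·erfc(-0.5424) = 0.7785.
C = 470 × 0.7785 = 366 mg/L.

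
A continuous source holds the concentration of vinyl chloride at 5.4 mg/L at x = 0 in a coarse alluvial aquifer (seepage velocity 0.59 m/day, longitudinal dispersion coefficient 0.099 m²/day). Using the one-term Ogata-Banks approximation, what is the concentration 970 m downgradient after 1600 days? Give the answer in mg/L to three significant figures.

0.389 mg/L

For a continuous step input, C/C₀ ≈ ½·erfc((x−vt)/(2√(Dt))).
vt = 0.59 × 1600 = 944 m and 2√(Dt) = 2√(0.099 × 1600) = 25.17 m.
Argument (x−vt)/(2√(Dt)) = (970 − 944)/25.17 = 1.033; ½·erfc(1.033) = 0.07202.
C = 5.4 × 0.07202 = 0.389 mg/L.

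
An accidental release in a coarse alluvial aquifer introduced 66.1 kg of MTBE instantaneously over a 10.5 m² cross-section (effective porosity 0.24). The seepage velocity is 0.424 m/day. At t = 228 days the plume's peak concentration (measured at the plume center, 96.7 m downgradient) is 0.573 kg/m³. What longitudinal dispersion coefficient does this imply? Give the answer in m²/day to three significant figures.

0.731 m²/day

At the plume center C_max = M/(n_e·A·√(4πDt)), so D = M²/(4πt·(n_e·A·C_max)²).
n_e·A·C_max = 0.24 × 10.5 × 0.573 = 1.444 kg/m.
D = 66.1²/(4π × 228 × 1.444²) = 0.731 m²/day.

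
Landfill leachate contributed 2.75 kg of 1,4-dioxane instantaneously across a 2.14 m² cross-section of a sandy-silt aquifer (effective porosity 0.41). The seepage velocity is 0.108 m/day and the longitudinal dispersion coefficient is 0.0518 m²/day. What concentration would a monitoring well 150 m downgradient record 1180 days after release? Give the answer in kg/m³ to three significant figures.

0.0141 kg/m³

For an instantaneous plane source, C(x,t) = M/(n_e·A·√(4πDt)) · exp(−(x−vt)²/(4Dt)), with n_e·A the pore (flow) area.
Plume center vt = 0.108 × 1180 = 127.44 m, so the well at 150 m is 22.56 m downgradient of the peak.
√(4πDt) = 27.71 m, giving peak height M/(n_e·A·√(4πDt)) = 2.75/(0.41 × 2.14 × 27.71) = 0.1131 kg/m³.
(x−vt)²/(4Dt) = (22.56)²/(4 × 0.0518 × 1180) = 2.082; exp(−2.082) = 0.1247.
C = 0.1131 × 0.1247 = 0.0141 kg/m³.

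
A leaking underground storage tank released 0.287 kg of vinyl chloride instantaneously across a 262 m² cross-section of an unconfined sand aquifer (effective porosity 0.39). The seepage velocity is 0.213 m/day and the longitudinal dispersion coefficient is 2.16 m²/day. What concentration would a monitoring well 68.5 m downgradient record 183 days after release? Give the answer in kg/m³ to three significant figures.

For an instantaneous plane source, C(x,t) = M/(n_e·A·√(4πDt)) · exp(−(x−vt)²/(4Dt)), with n_e·A the pore (flow) area.
Plume center vt = 0.213 × 183 = 38.979 m, so the well at 68.5 m is 29.521 m downgradient of the peak.
√(4πDt) = 70.48 m, giving peak height M/(n_e·A·√(4πDt)) = 0.287/(0.39 × 262 × 70.48) = 3.985e-05 kg/m³.
(x−vt)²/(4Dt) = (29.521)²/(4 × 2.16 × 183) = 0.5512; exp(−0.5512) = 0.5763.
C = 3.985e-05 × 0.5763 = 2.30e-05 kg/m³.

2.30e-05 kg/m³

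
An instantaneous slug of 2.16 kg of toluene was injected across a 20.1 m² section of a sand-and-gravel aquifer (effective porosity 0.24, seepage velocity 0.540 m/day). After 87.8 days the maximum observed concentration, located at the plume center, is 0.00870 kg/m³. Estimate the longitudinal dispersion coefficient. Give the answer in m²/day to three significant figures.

At the plume center C_max = M/(n_e·A·√(4πDt)), so D = M²/(4πt·(n_e·A·C_max)²).
n_e·A·C_max = 0.24 × 20.1 × 0.00870 = 0.04197 kg/m.
D = 2.16²/(4π × 87.8 × 0.04197²) = 2.40 m²/day.

2.40 m²/day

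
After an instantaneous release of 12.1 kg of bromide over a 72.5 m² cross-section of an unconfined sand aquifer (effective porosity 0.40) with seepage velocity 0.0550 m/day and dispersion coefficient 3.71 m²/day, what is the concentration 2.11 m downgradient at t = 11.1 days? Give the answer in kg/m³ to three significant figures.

For an instantaneous plane source, C(x,t) = M/(n_e·A·√(4πDt)) · exp(−(x−vt)²/(4Dt)), with n_e·A the pore (flow) area.
Plume center vt = 0.0550 × 11.1 = 0.6105 m, so the well at 2.11 m is 1.4995 m downgradient of the peak.
√(4πDt) = 22.75 m, giving peak height M/(n_e·A·√(4πDt)) = 12.1/(0.40 × 72.5 × 22.75) = 0.01834 kg/m³.
(x−vt)²/(4Dt) = (1.4995)²/(4 × 3.71 × 11.1) = 0.01365; exp(−0.01365) = 0.9864.
C = 0.01834 × 0.9864 = 0.0181 kg/m³.

0.0181 kg/m³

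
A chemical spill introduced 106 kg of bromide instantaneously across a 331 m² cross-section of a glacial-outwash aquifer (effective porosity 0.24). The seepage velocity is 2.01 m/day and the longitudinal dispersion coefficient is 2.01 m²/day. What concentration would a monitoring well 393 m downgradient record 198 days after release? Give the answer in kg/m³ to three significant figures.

For an instantaneous plane source, C(x,t) = M/(n_e·A·√(4πDt)) · exp(−(x−vt)²/(4Dt)), with n_e·A the pore (flow) area.
Plume center vt = 2.01 × 198 = 397.98 m, so the well at 393 m is 4.98 m upgradient of the peak.
√(4πDt) = 70.72 m, giving peak height M/(n_e·A·√(4πDt)) = 106/(0.24 × 331 × 70.72) = 0.01887 kg/m³.
(x−vt)²/(4Dt) = (-4.98)²/(4 × 2.01 × 198) = 0.01558; exp(−0.01558) = 0.9845.
C = 0.01887 × 0.9845 = 0.0186 kg/m³.

0.0186 kg/m³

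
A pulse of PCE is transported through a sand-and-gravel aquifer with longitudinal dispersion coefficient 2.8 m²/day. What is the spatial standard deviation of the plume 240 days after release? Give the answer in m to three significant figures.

36.7 m

Dispersive spreading gives a Gaussian with σ² = 2Dt; advection only shifts the center.
σ = √(2 × 2.8 × 240) = 36.7 m.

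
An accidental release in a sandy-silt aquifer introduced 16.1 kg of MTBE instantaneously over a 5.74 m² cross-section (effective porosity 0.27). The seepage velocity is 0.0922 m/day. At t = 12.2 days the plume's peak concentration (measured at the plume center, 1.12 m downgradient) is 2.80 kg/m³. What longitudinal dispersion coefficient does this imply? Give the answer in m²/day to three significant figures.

At the plume center C_max = M/(n_e·A·√(4πDt)), so D = M²/(4πt·(n_e·A·C_max)²).
n_e·A·C_max = 0.27 × 5.74 × 2.80 = 4.339 kg/m.
D = 16.1²/(4π × 12.2 × 4.339²) = 0.0898 m²/day.

0.0898 m²/day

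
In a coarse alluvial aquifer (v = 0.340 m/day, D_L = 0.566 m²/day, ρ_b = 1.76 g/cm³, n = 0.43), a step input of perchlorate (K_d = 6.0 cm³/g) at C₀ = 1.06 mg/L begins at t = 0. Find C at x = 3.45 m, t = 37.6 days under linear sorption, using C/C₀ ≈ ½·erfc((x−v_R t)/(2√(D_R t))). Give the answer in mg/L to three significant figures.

Retardation factor R = 1 + ρ_b·K_d/n = 1 + 1.76 × 6.0/0.43 = 25.56.
Sorption retards both mechanisms: v_R = v/R = 0.01330 m/day, D_R = D/R = 0.02214 m²/day.
v_R·t = 0.01330 × 37.6 = 0.50008 m; 2√(D_R t) = 1.825 m; argument = (3.45 − 0.50008)/1.825 = 1.616.
C = C₀ × ½·erfc(1.616) = 1.06 × 0.01115 = 0.0118 mg/L.

0.0118 mg/L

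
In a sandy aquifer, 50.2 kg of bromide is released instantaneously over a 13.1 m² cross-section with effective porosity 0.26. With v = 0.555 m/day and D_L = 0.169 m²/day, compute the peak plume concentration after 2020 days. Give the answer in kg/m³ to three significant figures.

The peak of an instantaneous 1D plume sits at x = vt; there the Gaussian factor is 1 and C_max = M/(n_e·A·√(4πDt)), where n_e·A is the pore area the mass is dissolved in.
√(4πDt) = √(4π × 0.169 × 2020) = 65.50 m, so C_max = 50.2/(0.26 × 13.1 × 65.50) = 0.225 kg/m³.

0.225 kg/m³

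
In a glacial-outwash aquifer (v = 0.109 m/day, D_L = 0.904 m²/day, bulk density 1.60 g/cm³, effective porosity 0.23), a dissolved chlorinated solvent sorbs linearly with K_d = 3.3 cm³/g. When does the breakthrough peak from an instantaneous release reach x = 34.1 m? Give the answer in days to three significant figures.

Retardation factor R = 1 + ρ_b·K_d/n = 1 + 1.60 × 3.3/0.23 = 23.96.
Sorption retards both mechanisms: v_R = v/R = 0.004549 m/day, D_R = D/R = 0.03773 m²/day.
Peak time from v_R²t² + 2D_R t − x² = 0: t = (√(D_R² + v_R²x²) − D_R)/v_R².
√(D_R² + v_R²x²) = √(0.03773² + 0.004549² × 34.1²) = 0.1596; v_R² = 2.069e-05.
t = (0.1596 − 0.03773)/2.069e-05 = 5890 days.

5890 days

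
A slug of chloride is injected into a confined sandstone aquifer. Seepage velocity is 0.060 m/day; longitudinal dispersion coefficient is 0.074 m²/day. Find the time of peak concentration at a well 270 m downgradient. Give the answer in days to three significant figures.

4480 days

For the 1D instantaneous-source solution, setting ∂C/∂t = 0 at fixed x gives v²t² + 2Dt − x² = 0, so t = (√(D² + v²x²) − D)/v².
√(D² + v²x²) = √(0.074² + 0.060² × 270²) = 16.20; v² = 0.0036.
t = (16.20 − 0.074)/0.0036 = 4480 days (vs. the pure-advection estimate x/v = 4500 d).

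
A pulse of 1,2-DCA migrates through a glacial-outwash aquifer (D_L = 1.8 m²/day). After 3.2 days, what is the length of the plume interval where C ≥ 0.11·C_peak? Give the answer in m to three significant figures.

The plume is Gaussian with σ = √(2Dt) = √(2 × 1.8 × 3.2) = 3.394 m.
C/C_peak = exp(−Δx²/(2σ²)) = 0.11 ⇒ Δx = σ·√(−2 ln 0.11) = 3.394 × 2.101 = 7.131 m.
Width = 2Δx = 14.3 m.

14.3 m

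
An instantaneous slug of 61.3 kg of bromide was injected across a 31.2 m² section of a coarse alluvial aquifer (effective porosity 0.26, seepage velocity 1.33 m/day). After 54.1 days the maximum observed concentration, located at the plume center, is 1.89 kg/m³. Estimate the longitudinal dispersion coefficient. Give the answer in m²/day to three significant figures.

0.0235 m²/day

At the plume center C_max = M/(n_e·A·√(4πDt)), so D = M²/(4πt·(n_e·A·C_max)²).
n_e·A·C_max = 0.26 × 31.2 × 1.89 = 15.33 kg/m.
D = 61.3²/(4π × 54.1 × 15.33²) = 0.0235 m²/day.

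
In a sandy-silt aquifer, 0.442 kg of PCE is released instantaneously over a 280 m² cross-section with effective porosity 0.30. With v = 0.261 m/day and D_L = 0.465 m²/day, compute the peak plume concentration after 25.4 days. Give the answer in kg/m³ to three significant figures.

0.000432 kg/m³

The peak of an instantaneous 1D plume sits at x = vt; there the Gaussian factor is 1 and C_max = M/(n_e·A·√(4πDt)), where n_e·A is the pore area the mass is dissolved in.
√(4πDt) = √(4π × 0.465 × 25.4) = 12.18 m, so C_max = 0.442/(0.30 × 280 × 12.18) = 0.000432 kg/m³.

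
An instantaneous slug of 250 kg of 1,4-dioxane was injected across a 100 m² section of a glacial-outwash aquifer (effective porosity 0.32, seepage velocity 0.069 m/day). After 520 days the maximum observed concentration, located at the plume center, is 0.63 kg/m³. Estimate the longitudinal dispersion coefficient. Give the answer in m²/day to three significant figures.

0.0235 m²/day

At the plume center C_max = M/(n_e·A·√(4πDt)), so D = M²/(4πt·(n_e·A·C_max)²).
n_e·A·C_max = 0.32 × 100 × 0.63 = 20.16 kg/m.
D = 250²/(4π × 520 × 20.16²) = 0.0235 m²/day.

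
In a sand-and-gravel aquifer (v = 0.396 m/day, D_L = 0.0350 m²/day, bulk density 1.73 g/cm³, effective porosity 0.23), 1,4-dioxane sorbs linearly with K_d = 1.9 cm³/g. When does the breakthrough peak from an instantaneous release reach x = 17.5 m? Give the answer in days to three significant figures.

672 days

Retardation factor R = 1 + ρ_b·K_d/n = 1 + 1.73 × 1.9/0.23 = 15.29.
Sorption retards both mechanisms: v_R = v/R = 0.02590 m/day, D_R = D/R = 0.002289 m²/day.
Peak time from v_R²t² + 2D_R t − x² = 0: t = (√(D_R² + v_R²x²) − D_R)/v_R².
√(D_R² + v_R²x²) = √(0.002289² + 0.02590² × 17.5²) = 0.4533; v_R² = 0.0006708.
t = (0.4533 − 0.002289)/0.0006708 = 672 days.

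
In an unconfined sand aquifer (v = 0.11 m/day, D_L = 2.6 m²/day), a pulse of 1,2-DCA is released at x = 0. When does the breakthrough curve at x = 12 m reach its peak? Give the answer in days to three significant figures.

For the 1D instantaneous-source solution, setting ∂C/∂t = 0 at fixed x gives v²t² + 2Dt − x² = 0, so t = (√(D² + v²x²) − D)/v².
√(D² + v²x²) = √(2.6² + 0.11² × 12²) = 2.916; v² = 0.0121.
t = (2.916 − 2.6)/0.0121 = 26.1 days (vs. the pure-advection estimate x/v = 109 d).

26.1 days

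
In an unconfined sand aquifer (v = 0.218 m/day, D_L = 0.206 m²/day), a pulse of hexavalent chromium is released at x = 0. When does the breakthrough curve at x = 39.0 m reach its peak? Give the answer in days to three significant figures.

175 days

For the 1D instantaneous-source solution, setting ∂C/∂t = 0 at fixed x gives v²t² + 2Dt − x² = 0, so t = (√(D² + v²x²) − D)/v².
√(D² + v²x²) = √(0.206² + 0.218² × 39.0²) = 8.504; v² = 0.047524.
t = (8.504 − 0.206)/0.047524 = 175 days (vs. the pure-advection estimate x/v = 179 d).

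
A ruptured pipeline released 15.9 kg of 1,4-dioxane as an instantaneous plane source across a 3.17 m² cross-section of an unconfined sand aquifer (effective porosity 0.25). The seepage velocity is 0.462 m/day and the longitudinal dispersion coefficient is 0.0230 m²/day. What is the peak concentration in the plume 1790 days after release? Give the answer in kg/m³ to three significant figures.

The peak of an instantaneous 1D plume sits at x = vt; there the Gaussian factor is 1 and C_max = M/(n_e·A·√(4πDt)), where n_e·A is the pore area the mass is dissolved in.
√(4πDt) = √(4π × 0.0230 × 1790) = 22.75 m, so C_max = 15.9/(0.25 × 3.17 × 22.75) = 0.882 kg/m³.

0.882 kg/m³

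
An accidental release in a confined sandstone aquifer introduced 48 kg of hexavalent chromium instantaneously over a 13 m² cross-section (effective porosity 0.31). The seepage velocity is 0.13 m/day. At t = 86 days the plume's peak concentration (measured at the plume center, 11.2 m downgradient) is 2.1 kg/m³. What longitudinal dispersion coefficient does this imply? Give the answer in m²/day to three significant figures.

At the plume center C_max = M/(n_e·A·√(4πDt)), so D = M²/(4πt·(n_e·A·C_max)²).
n_e·A·C_max = 0.31 × 13 × 2.1 = 8.463 kg/m.
D = 48²/(4π × 86 × 8.463²) = 0.0298 m²/day.

0.0298 m²/day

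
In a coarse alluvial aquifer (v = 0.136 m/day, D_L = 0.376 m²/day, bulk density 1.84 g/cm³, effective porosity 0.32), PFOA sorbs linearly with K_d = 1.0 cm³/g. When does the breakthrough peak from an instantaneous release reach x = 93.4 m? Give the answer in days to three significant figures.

Retardation factor R = 1 + ρ_b·K_d/n = 1 + 1.84 × 1.0/0.32 = 6.750.
Sorption retards both mechanisms: v_R = v/R = 0.02015 m/day, D_R = D/R = 0.05570 m²/day.
Peak time from v_R²t² + 2D_R t − x² = 0: t = (√(D_R² + v_R²x²) − D_R)/v_R².
√(D_R² + v_R²x²) = √(0.05570² + 0.02015² × 93.4²) = 1.883; v_R² = 0.0004060.
t = (1.883 − 0.05570)/0.0004060 = 4500 days.

4500 days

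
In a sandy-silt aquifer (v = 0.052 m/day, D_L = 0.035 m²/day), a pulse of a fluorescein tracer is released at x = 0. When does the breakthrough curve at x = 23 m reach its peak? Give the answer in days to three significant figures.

430 days

For the 1D instantaneous-source solution, setting ∂C/∂t = 0 at fixed x gives v²t² + 2Dt − x² = 0, so t = (√(D² + v²x²) − D)/v².
√(D² + v²x²) = √(0.035² + 0.052² × 23²) = 1.197; v² = 0.002704.
t = (1.197 − 0.035)/0.002704 = 430 days (vs. the pure-advection estimate x/v = 442 d).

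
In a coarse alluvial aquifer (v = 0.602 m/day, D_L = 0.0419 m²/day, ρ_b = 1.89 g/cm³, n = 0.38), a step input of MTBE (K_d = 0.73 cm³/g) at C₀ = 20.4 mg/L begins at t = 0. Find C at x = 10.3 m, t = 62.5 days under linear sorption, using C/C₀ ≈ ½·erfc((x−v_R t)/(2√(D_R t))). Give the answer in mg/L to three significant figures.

0.417 mg/L

Retardation factor R = 1 + ρ_b·K_d/n = 1 + 1.89 × 0.73/0.38 = 4.631.
Sorption retards both mechanisms: v_R = v/R = 0.1300 m/day, D_R = D/R = 0.009048 m²/day.
v_R·t = 0.1300 × 62.5 = 8.125 m; 2√(D_R t) = 1.504 m; argument = (10.3 − 8.125)/1.504 = 1.446.
C = C₀ × ½·erfc(1.446) = 20.4 × 0.02043 = 0.417 mg/L.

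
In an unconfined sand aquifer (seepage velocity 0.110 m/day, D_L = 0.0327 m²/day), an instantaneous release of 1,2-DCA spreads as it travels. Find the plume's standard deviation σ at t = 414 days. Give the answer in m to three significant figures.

5.20 m

Dispersive spreading gives a Gaussian with σ² = 2Dt; advection only shifts the center.
σ = √(2 × 0.0327 × 414) = 5.20 m.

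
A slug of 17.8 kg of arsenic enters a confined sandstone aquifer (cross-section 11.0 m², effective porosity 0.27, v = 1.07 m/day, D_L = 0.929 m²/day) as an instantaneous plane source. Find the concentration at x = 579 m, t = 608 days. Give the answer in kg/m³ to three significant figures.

For an instantaneous plane source, C(x,t) = M/(n_e·A·√(4πDt)) · exp(−(x−vt)²/(4Dt)), with n_e·A the pore (flow) area.
Plume center vt = 1.07 × 608 = 650.56 m, so the well at 579 m is 71.56 m upgradient of the peak.
√(4πDt) = 84.25 m, giving peak height M/(n_e·A·√(4πDt)) = 17.8/(0.27 × 11.0 × 84.25) = 0.07114 kg/m³.
(x−vt)²/(4Dt) = (-71.56)²/(4 × 0.929 × 608) = 2.267; exp(−2.267) = 0.1036.
C = 0.07114 × 0.1036 = 0.00737 kg/m³.

0.00737 kg/m³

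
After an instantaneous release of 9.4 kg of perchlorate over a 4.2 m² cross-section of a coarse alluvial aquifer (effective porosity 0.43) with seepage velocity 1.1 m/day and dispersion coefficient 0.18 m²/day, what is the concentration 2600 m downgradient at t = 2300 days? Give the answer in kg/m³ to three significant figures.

For an instantaneous plane source, C(x,t) = M/(n_e·A·√(4πDt)) · exp(−(x−vt)²/(4Dt)), with n_e·A the pore (flow) area.
Plume center vt = 1.1 × 2300 = 2530 m, so the well at 2600 m is 70 m downgradient of the peak.
√(4πDt) = 72.13 m, giving peak height M/(n_e·A·√(4πDt)) = 9.4/(0.43 × 4.2 × 72.13) = 0.07216 kg/m³.
(x−vt)²/(4Dt) = (70)²/(4 × 0.18 × 2300) = 2.959; exp(−2.959) = 0.05187.
C = 0.07216 × 0.05187 = 0.00374 kg/m³.

0.00374 kg/m³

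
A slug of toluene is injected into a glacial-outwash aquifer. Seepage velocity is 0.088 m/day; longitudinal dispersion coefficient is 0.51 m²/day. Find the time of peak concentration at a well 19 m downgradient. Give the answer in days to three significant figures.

160 days

For the 1D instantaneous-source solution, setting ∂C/∂t = 0 at fixed x gives v²t² + 2Dt − x² = 0, so t = (√(D² + v²x²) − D)/v².
√(D² + v²x²) = √(0.51² + 0.088² × 19²) = 1.748; v² = 0.007744.
t = (1.748 − 0.51)/0.007744 = 160 days (vs. the pure-advection estimate x/v = 216 d).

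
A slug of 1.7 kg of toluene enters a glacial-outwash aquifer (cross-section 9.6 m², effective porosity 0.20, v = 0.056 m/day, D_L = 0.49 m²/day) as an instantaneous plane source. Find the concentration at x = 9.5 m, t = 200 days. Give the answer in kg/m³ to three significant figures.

For an instantaneous plane source, C(x,t) = M/(n_e·A·√(4πDt)) · exp(−(x−vt)²/(4Dt)), with n_e·A the pore (flow) area.
Plume center vt = 0.056 × 200 = 11.2 m, so the well at 9.5 m is 1.7 m upgradient of the peak.
√(4πDt) = 35.09 m, giving peak height M/(n_e·A·√(4πDt)) = 1.7/(0.20 × 9.6 × 35.09) = 0.02523 kg/m³.
(x−vt)²/(4Dt) = (-1.7)²/(4 × 0.49 × 200) = 0.007372; exp(−0.007372) = 0.9927.
C = 0.02523 × 0.9927 = 0.0250 kg/m³.

0.0250 kg/m³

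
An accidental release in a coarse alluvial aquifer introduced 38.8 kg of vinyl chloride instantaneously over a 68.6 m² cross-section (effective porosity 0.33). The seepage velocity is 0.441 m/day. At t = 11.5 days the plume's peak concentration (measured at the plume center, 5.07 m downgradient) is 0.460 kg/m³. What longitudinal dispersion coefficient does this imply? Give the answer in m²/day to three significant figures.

At the plume center C_max = M/(n_e·A·√(4πDt)), so D = M²/(4πt·(n_e·A·C_max)²).
n_e·A·C_max = 0.33 × 68.6 × 0.460 = 10.41 kg/m.
D = 38.8²/(4π × 11.5 × 10.41²) = 0.0961 m²/day.

0.0961 m²/day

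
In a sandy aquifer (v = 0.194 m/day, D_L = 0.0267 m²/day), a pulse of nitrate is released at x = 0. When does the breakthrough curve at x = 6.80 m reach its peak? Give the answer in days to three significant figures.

For the 1D instantaneous-source solution, setting ∂C/∂t = 0 at fixed x gives v²t² + 2Dt − x² = 0, so t = (√(D² + v²x²) − D)/v².
√(D² + v²x²) = √(0.0267² + 0.194² × 6.80²) = 1.319; v² = 0.037636.
t = (1.319 − 0.0267)/0.037636 = 34.3 days (vs. the pure-advection estimate x/v = 35.1 d).

34.3 days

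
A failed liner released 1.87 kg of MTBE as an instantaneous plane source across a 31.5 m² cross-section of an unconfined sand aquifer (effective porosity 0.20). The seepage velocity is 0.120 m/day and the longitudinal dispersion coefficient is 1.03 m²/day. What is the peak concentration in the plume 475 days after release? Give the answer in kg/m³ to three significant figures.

0.00379 kg/m³

The peak of an instantaneous 1D plume sits at x = vt; there the Gaussian factor is 1 and C_max = M/(n_e·A·√(4πDt)), where n_e·A is the pore area the mass is dissolved in.
√(4πDt) = √(4π × 1.03 × 475) = 78.41 m, so C_max = 1.87/(0.20 × 31.5 × 78.41) = 0.00379 kg/m³.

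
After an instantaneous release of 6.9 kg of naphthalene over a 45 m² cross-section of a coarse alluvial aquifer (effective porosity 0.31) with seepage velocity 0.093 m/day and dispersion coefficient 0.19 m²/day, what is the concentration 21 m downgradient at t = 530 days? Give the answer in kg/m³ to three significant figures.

0.00191 kg/m³

For an instantaneous plane source, C(x,t) = M/(n_e·A·√(4πDt)) · exp(−(x−vt)²/(4Dt)), with n_e·A the pore (flow) area.
Plume center vt = 0.093 × 530 = 49.29 m, so the well at 21 m is 28.29 m upgradient of the peak.
√(4πDt) = 35.57 m, giving peak height M/(n_e·A·√(4πDt)) = 6.9/(0.31 × 45 × 35.57) = 0.01391 kg/m³.
(x−vt)²/(4Dt) = (-28.29)²/(4 × 0.19 × 530) = 1.987; exp(−1.987) = 0.1371.
C = 0.01391 × 0.1371 = 0.00191 kg/m³.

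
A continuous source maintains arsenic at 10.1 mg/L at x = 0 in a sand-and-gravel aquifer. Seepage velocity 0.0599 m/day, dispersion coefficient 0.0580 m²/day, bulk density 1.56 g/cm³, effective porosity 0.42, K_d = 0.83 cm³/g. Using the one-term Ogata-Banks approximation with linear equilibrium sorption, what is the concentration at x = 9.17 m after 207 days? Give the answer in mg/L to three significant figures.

Retardation factor R = 1 + ρ_b·K_d/n = 1 + 1.56 × 0.83/0.42 = 4.083.
Sorption retards both mechanisms: v_R = v/R = 0.01467 m/day, D_R = D/R = 0.01421 m²/day.
v_R·t = 0.01467 × 207 = 3.03669 m; 2√(D_R t) = 3.430 m; argument = (9.17 − 3.03669)/3.430 = 1.788.
C = C₀ × ½·erfc(1.788) = 10.1 × 0.005726 = 0.0578 mg/L.

0.0578 mg/L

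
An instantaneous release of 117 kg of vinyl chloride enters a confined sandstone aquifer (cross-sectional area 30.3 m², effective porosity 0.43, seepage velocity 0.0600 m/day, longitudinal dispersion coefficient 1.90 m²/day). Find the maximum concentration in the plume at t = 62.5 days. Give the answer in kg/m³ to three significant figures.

0.232 kg/m³

The peak of an instantaneous 1D plume sits at x = vt; there the Gaussian factor is 1 and C_max = M/(n_e·A·√(4πDt)), where n_e·A is the pore area the mass is dissolved in.
√(4πDt) = √(4π × 1.90 × 62.5) = 38.63 m, so C_max = 117/(0.43 × 30.3 × 38.63) = 0.232 kg/m³.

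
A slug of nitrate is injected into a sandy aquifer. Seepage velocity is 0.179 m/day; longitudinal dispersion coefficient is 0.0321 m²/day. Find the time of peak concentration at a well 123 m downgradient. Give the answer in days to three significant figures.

686 days

For the 1D instantaneous-source solution, setting ∂C/∂t = 0 at fixed x gives v²t² + 2Dt − x² = 0, so t = (√(D² + v²x²) − D)/v².
√(D² + v²x²) = √(0.0321² + 0.179² × 123²) = 22.02; v² = 0.032041.
t = (22.02 − 0.0321)/0.032041 = 686 days (vs. the pure-advection estimate x/v = 687 d).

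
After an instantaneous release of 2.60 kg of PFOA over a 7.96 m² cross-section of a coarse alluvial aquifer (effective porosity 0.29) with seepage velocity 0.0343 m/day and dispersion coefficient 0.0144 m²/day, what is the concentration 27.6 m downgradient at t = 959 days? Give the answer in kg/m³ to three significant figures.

For an instantaneous plane source, C(x,t) = M/(n_e·A·√(4πDt)) · exp(−(x−vt)²/(4Dt)), with n_e·A the pore (flow) area.
Plume center vt = 0.0343 × 959 = 32.8937 m, so the well at 27.6 m is 5.2937 m upgradient of the peak.
√(4πDt) = 13.17 m, giving peak height M/(n_e·A·√(4πDt)) = 2.60/(0.29 × 7.96 × 13.17) = 0.08552 kg/m³.
(x−vt)²/(4Dt) = (-5.2937)²/(4 × 0.0144 × 959) = 0.5073; exp(−0.5073) = 0.6021.
C = 0.08552 × 0.6021 = 0.0515 kg/m³.

0.0515 kg/m³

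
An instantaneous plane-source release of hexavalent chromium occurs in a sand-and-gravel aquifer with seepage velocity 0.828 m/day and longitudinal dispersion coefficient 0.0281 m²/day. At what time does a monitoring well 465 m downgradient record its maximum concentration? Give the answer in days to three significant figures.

For the 1D instantaneous-source solution, setting ∂C/∂t = 0 at fixed x gives v²t² + 2Dt − x² = 0, so t = (√(D² + v²x²) − D)/v².
√(D² + v²x²) = √(0.0281² + 0.828² × 465²) = 385.0; v² = 0.685584.
t = (385.0 − 0.0281)/0.685584 = 562 days (vs. the pure-advection estimate x/v = 562 d).

562 days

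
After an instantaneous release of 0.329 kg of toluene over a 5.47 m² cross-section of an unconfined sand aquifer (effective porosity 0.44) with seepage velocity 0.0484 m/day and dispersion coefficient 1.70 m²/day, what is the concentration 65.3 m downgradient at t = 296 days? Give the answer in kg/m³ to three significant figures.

For an instantaneous plane source, C(x,t) = M/(n_e·A·√(4πDt)) · exp(−(x−vt)²/(4Dt)), with n_e·A the pore (flow) area.
Plume center vt = 0.0484 × 296 = 14.3264 m, so the well at 65.3 m is 50.9736 m downgradient of the peak.
√(4πDt) = 79.52 m, giving peak height M/(n_e·A·√(4πDt)) = 0.329/(0.44 × 5.47 × 79.52) = 0.001719 kg/m³.
(x−vt)²/(4Dt) = (50.9736)²/(4 × 1.70 × 296) = 1.291; exp(−1.291) = 0.2750.
C = 0.001719 × 0.2750 = 0.000473 kg/m³.

0.000473 kg/m³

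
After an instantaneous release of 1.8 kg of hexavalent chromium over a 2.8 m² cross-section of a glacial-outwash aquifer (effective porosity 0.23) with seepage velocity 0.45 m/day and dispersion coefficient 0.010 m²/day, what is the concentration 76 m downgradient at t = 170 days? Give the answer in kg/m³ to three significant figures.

For an instantaneous plane source, C(x,t) = M/(n_e·A·√(4πDt)) · exp(−(x−vt)²/(4Dt)), with n_e·A the pore (flow) area.
Plume center vt = 0.45 × 170 = 76.5 m, so the well at 76 m is 0.5 m upgradient of the peak.
√(4πDt) = 4.622 m, giving peak height M/(n_e·A·√(4πDt)) = 1.8/(0.23 × 2.8 × 4.622) = 0.6047 kg/m³.
(x−vt)²/(4Dt) = (-0.5)²/(4 × 0.010 × 170) = 0.03676; exp(−0.03676) = 0.9639.
C = 0.6047 × 0.9639 = 0.583 kg/m³.

0.583 kg/m³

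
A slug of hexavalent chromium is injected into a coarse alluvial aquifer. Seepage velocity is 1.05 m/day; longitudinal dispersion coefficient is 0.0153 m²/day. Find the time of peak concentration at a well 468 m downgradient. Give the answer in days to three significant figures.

For the 1D instantaneous-source solution, setting ∂C/∂t = 0 at fixed x gives v²t² + 2Dt − x² = 0, so t = (√(D² + v²x²) − D)/v².
√(D² + v²x²) = √(0.0153² + 1.05² × 468²) = 491.4; v² = 1.1025.
t = (491.4 − 0.0153)/1.1025 = 446 days (vs. the pure-advection estimate x/v = 446 d).

446 days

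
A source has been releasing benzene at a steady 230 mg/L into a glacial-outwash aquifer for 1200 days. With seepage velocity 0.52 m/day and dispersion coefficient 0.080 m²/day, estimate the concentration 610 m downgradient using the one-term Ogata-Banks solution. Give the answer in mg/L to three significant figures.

194 mg/L

For a continuous step input, C/C₀ ≈ ½·erfc((x−vt)/(2√(Dt))).
vt = 0.52 × 1200 = 624 m and 2√(Dt) = 2√(0.080 × 1200) = 19.60 m.
Argument (x−vt)/(2√(Dt)) = (610 − 624)/19.60 = -0.7143; ½·erfc(-0.7143) = 0.8438.
C = 230 × 0.8438 = 194 mg/L.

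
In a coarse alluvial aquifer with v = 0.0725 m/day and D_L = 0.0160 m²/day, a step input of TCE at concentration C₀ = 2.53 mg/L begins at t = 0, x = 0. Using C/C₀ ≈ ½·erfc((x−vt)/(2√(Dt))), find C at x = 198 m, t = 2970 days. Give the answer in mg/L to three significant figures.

For a continuous step input, C/C₀ ≈ ½·erfc((x−vt)/(2√(Dt))).
vt = 0.0725 × 2970 = 215.325 m and 2√(Dt) = 2√(0.0160 × 2970) = 13.79 m.
Argument (x−vt)/(2√(Dt)) = (198 − 215.325)/13.79 = -1.256; ½·erfc(-1.256) = 0.9622.
C = 2.53 × 0.9622 = 2.43 mg/L.

2.43 mg/L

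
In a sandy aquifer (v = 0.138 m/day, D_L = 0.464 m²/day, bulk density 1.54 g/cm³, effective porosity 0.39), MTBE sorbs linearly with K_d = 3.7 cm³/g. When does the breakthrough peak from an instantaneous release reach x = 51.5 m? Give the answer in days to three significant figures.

Retardation factor R = 1 + ρ_b·K_d/n = 1 + 1.54 × 3.7/0.39 = 15.61.
Sorption retards both mechanisms: v_R = v/R = 0.008840 m/day, D_R = D/R = 0.02972 m²/day.
Peak time from v_R²t² + 2D_R t − x² = 0: t = (√(D_R² + v_R²x²) − D_R)/v_R².
√(D_R² + v_R²x²) = √(0.02972² + 0.008840² × 51.5²) = 0.4562; v_R² = 7.815e-05.
t = (0.4562 − 0.02972)/7.815e-05 = 5460 days.

5460 days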